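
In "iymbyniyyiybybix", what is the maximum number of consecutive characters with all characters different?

5

[i] len 1
[i, y] len 2
[i, y, m] len 3
[i, y, m, b] len 4
[m, b, y] len 3
[m, b, y, n] len 4
[m, b, y, n, i] len 5
[n, i, y] len 3
[y] len 1
[y, i] len 2
[i, y] len 2
[i, y, b] len 3
[b, y] len 2
[y, b] len 2
[y, b, i] len 3
[y, b, i, x] len 4
Longest all-distinct length: 5.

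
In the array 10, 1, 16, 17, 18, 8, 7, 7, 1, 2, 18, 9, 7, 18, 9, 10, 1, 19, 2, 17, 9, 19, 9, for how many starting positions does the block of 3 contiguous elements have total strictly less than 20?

2

[10, 1, 16] → sum 27
[1, 16, 17] → sum 34
[16, 17, 18] → sum 51
[17, 18, 8] → sum 43
[18, 8, 7] → sum 33
[8, 7, 7] → sum 22
[7, 7, 1] → sum 15  < 20 ✓
[7, 1, 2] → sum 10  < 20 ✓
[1, 2, 18] → sum 21
[2, 18, 9] → sum 29
[18, 9, 7] → sum 34
[9, 7, 18] → sum 34
[7, 18, 9] → sum 34
[18, 9, 10] → sum 37
[9, 10, 1] → sum 20
[10, 1, 19] → sum 30
[1, 19, 2] → sum 22
[19, 2, 17] → sum 38
[2, 17, 9] → sum 28
[17, 9, 19] → sum 45
[9, 19, 9] → sum 37
2 windows satisfy the condition.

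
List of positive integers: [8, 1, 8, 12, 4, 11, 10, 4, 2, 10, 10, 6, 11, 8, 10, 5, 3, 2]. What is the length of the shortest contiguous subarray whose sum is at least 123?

add 8: running sum 8 < 123
add 1: running sum 9 < 123
add 8: running sum 17 < 123
add 12: running sum 29 < 123
add 4: running sum 33 < 123
add 11: running sum 44 < 123
add 10: running sum 54 < 123
add 4: running sum 58 < 123
add 2: running sum 60 < 123
add 10: running sum 70 < 123
add 10: running sum 80 < 123
add 6: running sum 86 < 123
add 11: running sum 97 < 123
add 8: running sum 105 < 123
add 10: running sum 115 < 123
add 5: running sum 120 < 123
end 16: [8, 1, 8, 12, 4, 11, 10, 4, 2, 10, 10, 6, 11, 8, 10, 5, 3] sum 123, len 17
end 17: [8, 1, 8, 12, 4, 11, 10, 4, 2, 10, 10, 6, 11, 8, 10, 5, 3, 2] sum 125, len 18
Shortest qualifying length: 17.

17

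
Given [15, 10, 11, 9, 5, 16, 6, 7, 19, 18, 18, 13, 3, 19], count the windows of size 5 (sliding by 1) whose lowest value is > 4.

8

15 10 11 9 5 → min 5  > 4 ✓
10 11 9 5 16 → min 5  > 4 ✓
11 9 5 16 6 → min 5  > 4 ✓
9 5 16 6 7 → min 5  > 4 ✓
5 16 6 7 19 → min 5  > 4 ✓
16 6 7 19 18 → min 6  > 4 ✓
6 7 19 18 18 → min 6  > 4 ✓
7 19 18 18 13 → min 7  > 4 ✓
19 18 18 13 3 → min 3
18 18 13 3 19 → min 3
8 windows satisfy the condition.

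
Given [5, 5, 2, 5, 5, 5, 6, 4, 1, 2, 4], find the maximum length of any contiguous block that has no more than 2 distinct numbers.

6

[5] 1 distinct, len 1
[5, 5] 1 distinct, len 2
[5, 5, 2] 2 distinct, len 3
[5, 5, 2, 5] 2 distinct, len 4
[5, 5, 2, 5, 5] 2 distinct, len 5
[5, 5, 2, 5, 5, 5] 2 distinct, len 6
[5, 5, 5, 6] 2 distinct, len 4
[6, 4] 2 distinct, len 2
[4, 1] 2 distinct, len 2
[1, 2] 2 distinct, len 2
[2, 4] 2 distinct, len 2
Longest length with ≤2 distinct: 6.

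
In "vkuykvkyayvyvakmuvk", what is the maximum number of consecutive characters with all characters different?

6

add v: [v] len 1
add k: [v, k] len 2
add u: [v, k, u] len 3
add y: [v, k, u, y] len 4
add k (repeat k, move left end past it): [u, y, k] len 3
add v: [u, y, k, v] len 4
add k (repeat k, move left end past it): [v, k] len 2
add y: [v, k, y] len 3
add a: [v, k, y, a] len 4
add y (repeat y, move left end past it): [a, y] len 2
add v: [a, y, v] len 3
add y (repeat y, move left end past it): [v, y] len 2
add v (repeat v, move left end past it): [y, v] len 2
add a: [y, v, a] len 3
add k: [y, v, a, k] len 4
add m: [y, v, a, k, m] len 5
add u: [y, v, a, k, m, u] len 6
add v (repeat v, move left end past it): [a, k, m, u, v] len 5
add k (repeat k, move left end past it): [m, u, v, k] len 4
Longest all-distinct length: 6.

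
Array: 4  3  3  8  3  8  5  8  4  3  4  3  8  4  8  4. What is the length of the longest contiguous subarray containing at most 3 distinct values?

add 4: window [4] (1 distinct), len 1
add 3: window [4, 3] (2 distinct), len 2
add 3: window [4, 3, 3] (2 distinct), len 3
add 8: window [4, 3, 3, 8] (3 distinct), len 4
add 3: window [4, 3, 3, 8, 3] (3 distinct), len 5
add 8: window [4, 3, 3, 8, 3, 8] (3 distinct), len 6
add 5: window [3, 3, 8, 3, 8, 5] (3 distinct), len 6
add 8: window [3, 3, 8, 3, 8, 5, 8] (3 distinct), len 7
add 4: window [8, 5, 8, 4] (3 distinct), len 4
add 3: window [8, 4, 3] (3 distinct), len 3
add 4: window [8, 4, 3, 4] (3 distinct), len 4
add 3: window [8, 4, 3, 4, 3] (3 distinct), len 5
add 8: window [8, 4, 3, 4, 3, 8] (3 distinct), len 6
add 4: window [8, 4, 3, 4, 3, 8, 4] (3 distinct), len 7
add 8: window [8, 4, 3, 4, 3, 8, 4, 8] (3 distinct), len 8
add 4: window [8, 4, 3, 4, 3, 8, 4, 8, 4] (3 distinct), len 9
Longest length with ≤3 distinct: 9.

9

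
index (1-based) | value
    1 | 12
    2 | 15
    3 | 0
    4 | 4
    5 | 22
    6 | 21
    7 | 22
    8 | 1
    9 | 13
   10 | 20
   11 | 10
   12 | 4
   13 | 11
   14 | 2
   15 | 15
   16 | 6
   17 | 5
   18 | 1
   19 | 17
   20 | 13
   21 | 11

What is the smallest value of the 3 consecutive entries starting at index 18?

1

Elements at indices 18..20: 1, 17, 13
min(1, 17, 13) = 1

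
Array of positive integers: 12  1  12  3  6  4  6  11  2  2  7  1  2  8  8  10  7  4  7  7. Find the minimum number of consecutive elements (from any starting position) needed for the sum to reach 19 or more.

add 12: running sum 12 < 19
add 1: running sum 13 < 19
add 12: shortest ending here [12, 1, 12] sum 25, len 3
add 3: shortest ending here [12, 1, 12, 3] sum 28, len 4
add 6: shortest ending here [12, 3, 6] sum 21, len 3
add 4: shortest ending here [12, 3, 6, 4] sum 25, len 4
add 6: shortest ending here [3, 6, 4, 6] sum 19, len 4
add 11: shortest ending here [4, 6, 11] sum 21, len 3
add 2: shortest ending here [6, 11, 2] sum 19, len 3
add 2: shortest ending here [6, 11, 2, 2] sum 21, len 4
add 7: shortest ending here [11, 2, 2, 7] sum 22, len 4
add 1: shortest ending here [11, 2, 2, 7, 1] sum 23, len 5
add 2: shortest ending here [11, 2, 2, 7, 1, 2] sum 25, len 6
add 8: shortest ending here [2, 7, 1, 2, 8] sum 20, len 5
add 8: shortest ending here [1, 2, 8, 8] sum 19, len 4
add 10: shortest ending here [8, 8, 10] sum 26, len 3
add 7: shortest ending here [8, 10, 7] sum 25, len 3
add 4: shortest ending here [10, 7, 4] sum 21, len 3
add 7: shortest ending here [10, 7, 4, 7] sum 28, len 4
add 7: shortest ending here [7, 4, 7, 7] sum 25, len 4
Shortest qualifying length: 3.

3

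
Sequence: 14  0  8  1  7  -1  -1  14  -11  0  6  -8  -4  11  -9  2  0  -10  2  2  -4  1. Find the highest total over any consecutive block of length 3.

Window sums for each of the 20 positions:
(14, 0, 8) → sum 22
(0, 8, 1) → sum 9
(8, 1, 7) → sum 16
(1, 7, -1) → sum 7
(7, -1, -1) → sum 5
(-1, -1, 14) → sum 12
(-1, 14, -11) → sum 2
(14, -11, 0) → sum 3
(-11, 0, 6) → sum -5
(0, 6, -8) → sum -2
(6, -8, -4) → sum -6
(-8, -4, 11) → sum -1
(-4, 11, -9) → sum -2
(11, -9, 2) → sum 4
(-9, 2, 0) → sum -7
(2, 0, -10) → sum -8
(0, -10, 2) → sum -8
(-10, 2, 2) → sum -6
(2, 2, -4) → sum 0
(2, -4, 1) → sum -1
Highest of these is 22.

22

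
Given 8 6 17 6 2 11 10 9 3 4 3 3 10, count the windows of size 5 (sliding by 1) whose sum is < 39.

6

8 6 17 6 2 → sum 39
6 17 6 2 11 → sum 42
17 6 2 11 10 → sum 46
6 2 11 10 9 → sum 38  < 39 ✓
2 11 10 9 3 → sum 35  < 39 ✓
11 10 9 3 4 → sum 37  < 39 ✓
10 9 3 4 3 → sum 29  < 39 ✓
9 3 4 3 3 → sum 22  < 39 ✓
3 4 3 3 10 → sum 23  < 39 ✓
6 windows satisfy the condition.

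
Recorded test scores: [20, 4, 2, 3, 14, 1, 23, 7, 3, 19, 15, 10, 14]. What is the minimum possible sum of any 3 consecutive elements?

9

20 4 2 → sum 26
4 2 3 → sum 9
2 3 14 → sum 19
3 14 1 → sum 18
14 1 23 → sum 38
1 23 7 → sum 31
23 7 3 → sum 33
7 3 19 → sum 29
3 19 15 → sum 37
19 15 10 → sum 44
15 10 14 → sum 39
Minimum of these is 9.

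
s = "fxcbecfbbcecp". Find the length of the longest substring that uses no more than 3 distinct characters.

add f: window [f] (1 distinct), len 1
add x: window [f, x] (2 distinct), len 2
add c: window [f, x, c] (3 distinct), len 3
add b: window [x, c, b] (3 distinct), len 3
add e: window [c, b, e] (3 distinct), len 3
add c: window [c, b, e, c] (3 distinct), len 4
add f: window [e, c, f] (3 distinct), len 3
add b: window [c, f, b] (3 distinct), len 3
add b: window [c, f, b, b] (3 distinct), len 4
add c: window [c, f, b, b, c] (3 distinct), len 5
add e: window [b, b, c, e] (3 distinct), len 4
add c: window [b, b, c, e, c] (3 distinct), len 5
add p: window [c, e, c, p] (3 distinct), len 4
Longest length with ≤3 distinct: 5.

5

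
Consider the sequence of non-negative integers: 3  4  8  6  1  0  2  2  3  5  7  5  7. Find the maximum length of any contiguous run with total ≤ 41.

11

[3] sum 3 len 1
[3, 4] sum 7 len 2
[3, 4, 8] sum 15 len 3
[3, 4, 8, 6] sum 21 len 4
[3, 4, 8, 6, 1] sum 22 len 5
[3, 4, 8, 6, 1, 0] sum 22 len 6
[3, 4, 8, 6, 1, 0, 2] sum 24 len 7
[3, 4, 8, 6, 1, 0, 2, 2] sum 26 len 8
[3, 4, 8, 6, 1, 0, 2, 2, 3] sum 29 len 9
[3, 4, 8, 6, 1, 0, 2, 2, 3, 5] sum 34 len 10
[3, 4, 8, 6, 1, 0, 2, 2, 3, 5, 7] sum 41 len 11
[8, 6, 1, 0, 2, 2, 3, 5, 7, 5] sum 39 len 10
[6, 1, 0, 2, 2, 3, 5, 7, 5, 7] sum 38 len 10
Longest length seen: 11.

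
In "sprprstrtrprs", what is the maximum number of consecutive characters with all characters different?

4

add s: [s] len 1
add p: [s, p] len 2
add r: [s, p, r] len 3
add p (repeat p, move left end past it): [r, p] len 2
add r (repeat r, move left end past it): [p, r] len 2
add s: [p, r, s] len 3
add t: [p, r, s, t] len 4
add r (repeat r, move left end past it): [s, t, r] len 3
add t (repeat t, move left end past it): [r, t] len 2
add r (repeat r, move left end past it): [t, r] len 2
add p: [t, r, p] len 3
add r (repeat r, move left end past it): [p, r] len 2
add s: [p, r, s] len 3
Longest all-distinct length: 4.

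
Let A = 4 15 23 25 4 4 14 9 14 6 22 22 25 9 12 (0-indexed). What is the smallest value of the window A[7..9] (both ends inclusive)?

Elements at indices 7..9: 9, 14, 6
min(9, 14, 6) = 6

6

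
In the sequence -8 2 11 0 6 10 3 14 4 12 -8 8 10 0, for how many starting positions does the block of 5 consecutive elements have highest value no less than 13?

5

[-8, 2, 11, 0, 6] → max 11
[2, 11, 0, 6, 10] → max 11
[11, 0, 6, 10, 3] → max 11
[0, 6, 10, 3, 14] → max 14  ≥ 13 ✓
[6, 10, 3, 14, 4] → max 14  ≥ 13 ✓
[10, 3, 14, 4, 12] → max 14  ≥ 13 ✓
[3, 14, 4, 12, -8] → max 14  ≥ 13 ✓
[14, 4, 12, -8, 8] → max 14  ≥ 13 ✓
[4, 12, -8, 8, 10] → max 12
[12, -8, 8, 10, 0] → max 12
5 windows satisfy the condition.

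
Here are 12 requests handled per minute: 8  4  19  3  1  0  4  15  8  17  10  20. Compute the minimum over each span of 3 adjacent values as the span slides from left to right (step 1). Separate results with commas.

4, 3, 1, 0, 0, 0, 4, 8, 8, 10

[8, 4, 19] → min 4
[4, 19, 3] → min 3
[19, 3, 1] → min 1
[3, 1, 0] → min 0
[1, 0, 4] → min 0
[0, 4, 15] → min 0
[4, 15, 8] → min 4
[15, 8, 17] → min 8
[8, 17, 10] → min 8
[17, 10, 20] → min 10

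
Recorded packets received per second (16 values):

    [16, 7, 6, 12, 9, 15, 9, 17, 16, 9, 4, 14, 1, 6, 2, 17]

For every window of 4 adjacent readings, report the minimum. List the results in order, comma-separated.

Sliding a size-4 window across the 16 values:
(16, 7, 6, 12) → min 6
(7, 6, 12, 9) → min 6
(6, 12, 9, 15) → min 6
(12, 9, 15, 9) → min 9
(9, 15, 9, 17) → min 9
(15, 9, 17, 16) → min 9
(9, 17, 16, 9) → min 9
(17, 16, 9, 4) → min 4
(16, 9, 4, 14) → min 4
(9, 4, 14, 1) → min 1
(4, 14, 1, 6) → min 1
(14, 1, 6, 2) → min 1
(1, 6, 2, 17) → min 1

6, 6, 6, 9, 9, 9, 9, 4, 4, 1, 1, 1, 1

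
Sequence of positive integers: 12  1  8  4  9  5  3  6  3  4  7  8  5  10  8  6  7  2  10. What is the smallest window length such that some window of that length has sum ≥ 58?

9

Extend right; whenever the sum reaches 58, record the length and shrink from the left:
add 12: running sum 12 < 58
add 1: running sum 13 < 58
add 8: running sum 21 < 58
add 4: running sum 25 < 58
add 9: running sum 34 < 58
add 5: running sum 39 < 58
add 3: running sum 42 < 58
add 6: running sum 48 < 58
add 3: running sum 51 < 58
add 4: running sum 55 < 58
add 7: shortest ending here [12, 1, 8, 4, 9, 5, 3, 6, 3, 4, 7] sum 62, len 11
add 8: shortest ending here [1, 8, 4, 9, 5, 3, 6, 3, 4, 7, 8] sum 58, len 11
add 5: shortest ending here [8, 4, 9, 5, 3, 6, 3, 4, 7, 8, 5] sum 62, len 11
add 10: shortest ending here [9, 5, 3, 6, 3, 4, 7, 8, 5, 10] sum 60, len 10
add 8: shortest ending here [5, 3, 6, 3, 4, 7, 8, 5, 10, 8] sum 59, len 10
add 6: shortest ending here [3, 6, 3, 4, 7, 8, 5, 10, 8, 6] sum 60, len 10
add 7: shortest ending here [3, 4, 7, 8, 5, 10, 8, 6, 7] sum 58, len 9
add 2: shortest ending here [3, 4, 7, 8, 5, 10, 8, 6, 7, 2] sum 60, len 10
add 10: shortest ending here [7, 8, 5, 10, 8, 6, 7, 2, 10] sum 63, len 9
Shortest qualifying length: 9.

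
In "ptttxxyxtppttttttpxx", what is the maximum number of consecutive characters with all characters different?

4

[p] len 1
[p, t] len 2
[t] len 1
[t] len 1
[t, x] len 2
[x] len 1
[x, y] len 2
[y, x] len 2
[y, x, t] len 3
[y, x, t, p] len 4
[p] len 1
[p, t] len 2
[t] len 1
[t] len 1
[t] len 1
[t] len 1
[t] len 1
[t, p] len 2
[t, p, x] len 3
[x] len 1
Longest all-distinct length: 4.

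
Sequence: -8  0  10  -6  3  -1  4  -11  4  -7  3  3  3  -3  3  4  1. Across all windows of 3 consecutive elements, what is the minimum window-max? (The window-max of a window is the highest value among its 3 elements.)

Each size-3 window and its max:
-8 0 10 → max 10
0 10 -6 → max 10
10 -6 3 → max 10
-6 3 -1 → max 3
3 -1 4 → max 4
-1 4 -11 → max 4
4 -11 4 → max 4
-11 4 -7 → max 4
4 -7 3 → max 4
-7 3 3 → max 3
3 3 3 → max 3
3 3 -3 → max 3
3 -3 3 → max 3
-3 3 4 → max 4
3 4 1 → max 4
Minimum of these is 3.

3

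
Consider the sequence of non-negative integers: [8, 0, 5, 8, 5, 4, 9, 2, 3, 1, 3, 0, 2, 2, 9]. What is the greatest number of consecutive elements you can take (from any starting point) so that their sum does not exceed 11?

[8] sum 8 len 1
[8, 0] sum 8 len 2
[0, 5] sum 5 len 2
[8] sum 8 len 1
[5] sum 5 len 1
[5, 4] sum 9 len 2
[9] sum 9 len 1
[9, 2] sum 11 len 2
[2, 3] sum 5 len 2
[2, 3, 1] sum 6 len 3
[2, 3, 1, 3] sum 9 len 4
[2, 3, 1, 3, 0] sum 9 len 5
[2, 3, 1, 3, 0, 2] sum 11 len 6
[3, 1, 3, 0, 2, 2] sum 11 len 6
[2, 9] sum 11 len 2
Longest length seen: 6.

6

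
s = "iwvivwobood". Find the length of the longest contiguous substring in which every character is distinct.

add i: [i] len 1
add w: [i, w] len 2
add v: [i, w, v] len 3
add i (repeat i, move left end past it): [w, v, i] len 3
add v (repeat v, move left end past it): [i, v] len 2
add w: [i, v, w] len 3
add o: [i, v, w, o] len 4
add b: [i, v, w, o, b] len 5
add o (repeat o, move left end past it): [b, o] len 2
add o (repeat o, move left end past it): [o] len 1
add d: [o, d] len 2
Longest all-distinct length: 5.

5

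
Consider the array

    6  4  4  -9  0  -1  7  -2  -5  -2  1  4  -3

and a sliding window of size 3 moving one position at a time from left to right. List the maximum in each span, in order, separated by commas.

[6, 4, 4] → max 6
[4, 4, -9] → max 4
[4, -9, 0] → max 4
[-9, 0, -1] → max 0
[0, -1, 7] → max 7
[-1, 7, -2] → max 7
[7, -2, -5] → max 7
[-2, -5, -2] → max -2
[-5, -2, 1] → max 1
[-2, 1, 4] → max 4
[1, 4, -3] → max 4

6, 4, 4, 0, 7, 7, 7, -2, 1, 4, 4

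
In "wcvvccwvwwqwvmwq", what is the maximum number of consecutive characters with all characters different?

4

add w: [w] len 1
add c: [w, c] len 2
add v: [w, c, v] len 3
add v (repeat v, move left end past it): [v] len 1
add c: [v, c] len 2
add c (repeat c, move left end past it): [c] len 1
add w: [c, w] len 2
add v: [c, w, v] len 3
add w (repeat w, move left end past it): [v, w] len 2
add w (repeat w, move left end past it): [w] len 1
add q: [w, q] len 2
add w (repeat w, move left end past it): [q, w] len 2
add v: [q, w, v] len 3
add m: [q, w, v, m] len 4
add w (repeat w, move left end past it): [v, m, w] len 3
add q: [v, m, w, q] len 4
Longest all-distinct length: 4.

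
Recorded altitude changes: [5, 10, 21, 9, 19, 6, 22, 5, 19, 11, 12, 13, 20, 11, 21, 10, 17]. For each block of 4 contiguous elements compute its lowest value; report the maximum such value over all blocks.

Each size-4 window and its min:
(5, 10, 21, 9) → min 5
(10, 21, 9, 19) → min 9
(21, 9, 19, 6) → min 6
(9, 19, 6, 22) → min 6
(19, 6, 22, 5) → min 5
(6, 22, 5, 19) → min 5
(22, 5, 19, 11) → min 5
(5, 19, 11, 12) → min 5
(19, 11, 12, 13) → min 11
(11, 12, 13, 20) → min 11
(12, 13, 20, 11) → min 11
(13, 20, 11, 21) → min 11
(20, 11, 21, 10) → min 10
(11, 21, 10, 17) → min 10
Maximum of these is 11.

11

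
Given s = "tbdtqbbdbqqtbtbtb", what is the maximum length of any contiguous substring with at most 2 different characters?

6

add t: window [t] (1 distinct), len 1
add b: window [t, b] (2 distinct), len 2
add d: window [b, d] (2 distinct), len 2
add t: window [d, t] (2 distinct), len 2
add q: window [t, q] (2 distinct), len 2
add b: window [q, b] (2 distinct), len 2
add b: window [q, b, b] (2 distinct), len 3
add d: window [b, b, d] (2 distinct), len 3
add b: window [b, b, d, b] (2 distinct), len 4
add q: window [b, q] (2 distinct), len 2
add q: window [b, q, q] (2 distinct), len 3
add t: window [q, q, t] (2 distinct), len 3
add b: window [t, b] (2 distinct), len 2
add t: window [t, b, t] (2 distinct), len 3
add b: window [t, b, t, b] (2 distinct), len 4
add t: window [t, b, t, b, t] (2 distinct), len 5
add b: window [t, b, t, b, t, b] (2 distinct), len 6
Longest length with ≤2 distinct: 6.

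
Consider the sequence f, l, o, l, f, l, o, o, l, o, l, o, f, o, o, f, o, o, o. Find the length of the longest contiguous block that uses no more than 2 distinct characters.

add f: window [f] (1 distinct), len 1
add l: window [f, l] (2 distinct), len 2
add o: window [l, o] (2 distinct), len 2
add l: window [l, o, l] (2 distinct), len 3
add f: window [l, f] (2 distinct), len 2
add l: window [l, f, l] (2 distinct), len 3
add o: window [l, o] (2 distinct), len 2
add o: window [l, o, o] (2 distinct), len 3
add l: window [l, o, o, l] (2 distinct), len 4
add o: window [l, o, o, l, o] (2 distinct), len 5
add l: window [l, o, o, l, o, l] (2 distinct), len 6
add o: window [l, o, o, l, o, l, o] (2 distinct), len 7
add f: window [o, f] (2 distinct), len 2
add o: window [o, f, o] (2 distinct), len 3
add o: window [o, f, o, o] (2 distinct), len 4
add f: window [o, f, o, o, f] (2 distinct), len 5
add o: window [o, f, o, o, f, o] (2 distinct), len 6
add o: window [o, f, o, o, f, o, o] (2 distinct), len 7
add o: window [o, f, o, o, f, o, o, o] (2 distinct), len 8
Longest length with ≤2 distinct: 8.

8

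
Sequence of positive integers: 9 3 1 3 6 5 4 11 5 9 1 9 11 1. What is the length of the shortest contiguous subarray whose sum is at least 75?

add 9: running sum 9 < 75
add 3: running sum 12 < 75
add 1: running sum 13 < 75
add 3: running sum 16 < 75
add 6: running sum 22 < 75
add 5: running sum 27 < 75
add 4: running sum 31 < 75
add 11: running sum 42 < 75
add 5: running sum 47 < 75
add 9: running sum 56 < 75
add 1: running sum 57 < 75
add 9: running sum 66 < 75
end 12: [9, 3, 1, 3, 6, 5, 4, 11, 5, 9, 1, 9, 11] sum 77, len 13
end 13: [9, 3, 1, 3, 6, 5, 4, 11, 5, 9, 1, 9, 11, 1] sum 78, len 14
Shortest qualifying length: 13.

13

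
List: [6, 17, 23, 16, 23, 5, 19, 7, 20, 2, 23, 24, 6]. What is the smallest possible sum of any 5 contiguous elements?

53

[6, 17, 23, 16, 23] → sum 85
[17, 23, 16, 23, 5] → sum 84
[23, 16, 23, 5, 19] → sum 86
[16, 23, 5, 19, 7] → sum 70
[23, 5, 19, 7, 20] → sum 74
[5, 19, 7, 20, 2] → sum 53
[19, 7, 20, 2, 23] → sum 71
[7, 20, 2, 23, 24] → sum 76
[20, 2, 23, 24, 6] → sum 75
Smallest of these is 53.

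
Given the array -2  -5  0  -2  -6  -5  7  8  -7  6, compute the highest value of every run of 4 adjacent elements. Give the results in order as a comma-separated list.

0, 0, 0, 7, 8, 8, 8

[-2, -5, 0, -2] → max 0
[-5, 0, -2, -6] → max 0
[0, -2, -6, -5] → max 0
[-2, -6, -5, 7] → max 7
[-6, -5, 7, 8] → max 8
[-5, 7, 8, -7] → max 8
[7, 8, -7, 6] → max 8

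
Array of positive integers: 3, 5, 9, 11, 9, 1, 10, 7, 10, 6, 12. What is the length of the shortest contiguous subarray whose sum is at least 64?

8

Extend right; whenever the sum reaches 64, record the length and shrink from the left:
add 3: running sum 3 < 64
add 5: running sum 8 < 64
add 9: running sum 17 < 64
add 11: running sum 28 < 64
add 9: running sum 37 < 64
add 1: running sum 38 < 64
add 10: running sum 48 < 64
add 7: running sum 55 < 64
add 10: shortest ending here [3, 5, 9, 11, 9, 1, 10, 7, 10] sum 65, len 9
add 6: shortest ending here [5, 9, 11, 9, 1, 10, 7, 10, 6] sum 68, len 9
add 12: shortest ending here [11, 9, 1, 10, 7, 10, 6, 12] sum 66, len 8
Shortest qualifying length: 8.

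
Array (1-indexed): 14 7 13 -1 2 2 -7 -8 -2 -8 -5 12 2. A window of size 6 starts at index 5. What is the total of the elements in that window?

Elements at indices 5..10: 2, 2, -7, -8, -2, -8
sum(2, 2, -7, -8, -2, -8) = -21

-21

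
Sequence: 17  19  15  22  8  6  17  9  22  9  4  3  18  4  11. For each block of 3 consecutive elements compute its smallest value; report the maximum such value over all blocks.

15

17 19 15 → min 15
19 15 22 → min 15
15 22 8 → min 8
22 8 6 → min 6
8 6 17 → min 6
6 17 9 → min 6
17 9 22 → min 9
9 22 9 → min 9
22 9 4 → min 4
9 4 3 → min 3
4 3 18 → min 3
3 18 4 → min 3
18 4 11 → min 4
Maximum of these is 15.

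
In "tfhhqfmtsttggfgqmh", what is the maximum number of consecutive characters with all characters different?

add t: [t] len 1
add f: [t, f] len 2
add h: [t, f, h] len 3
add h (repeat h, move left end past it): [h] len 1
add q: [h, q] len 2
add f: [h, q, f] len 3
add m: [h, q, f, m] len 4
add t: [h, q, f, m, t] len 5
add s: [h, q, f, m, t, s] len 6
add t (repeat t, move left end past it): [s, t] len 2
add t (repeat t, move left end past it): [t] len 1
add g: [t, g] len 2
add g (repeat g, move left end past it): [g] len 1
add f: [g, f] len 2
add g (repeat g, move left end past it): [f, g] len 2
add q: [f, g, q] len 3
add m: [f, g, q, m] len 4
add h: [f, g, q, m, h] len 5
Longest all-distinct length: 6.

6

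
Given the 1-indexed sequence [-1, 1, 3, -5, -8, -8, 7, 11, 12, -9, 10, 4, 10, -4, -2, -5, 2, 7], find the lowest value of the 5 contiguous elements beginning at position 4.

-8

Elements at indices 4..8: -5, -8, -8, 7, 11
min(-5, -8, -8, 7, 11) = -8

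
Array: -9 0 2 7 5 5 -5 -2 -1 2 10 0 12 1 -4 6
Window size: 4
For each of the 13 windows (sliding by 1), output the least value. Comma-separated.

[-9, 0, 2, 7] → min -9
[0, 2, 7, 5] → min 0
[2, 7, 5, 5] → min 2
[7, 5, 5, -5] → min -5
[5, 5, -5, -2] → min -5
[5, -5, -2, -1] → min -5
[-5, -2, -1, 2] → min -5
[-2, -1, 2, 10] → min -2
[-1, 2, 10, 0] → min -1
[2, 10, 0, 12] → min 0
[10, 0, 12, 1] → min 0
[0, 12, 1, -4] → min -4
[12, 1, -4, 6] → min -4

-9, 0, 2, -5, -5, -5, -5, -2, -1, 0, 0, -4, -4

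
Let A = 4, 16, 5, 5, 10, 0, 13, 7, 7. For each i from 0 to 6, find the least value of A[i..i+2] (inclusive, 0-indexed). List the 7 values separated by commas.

4 16 5 → min 4
16 5 5 → min 5
5 5 10 → min 5
5 10 0 → min 0
10 0 13 → min 0
0 13 7 → min 0
13 7 7 → min 7

4, 5, 5, 0, 0, 0, 7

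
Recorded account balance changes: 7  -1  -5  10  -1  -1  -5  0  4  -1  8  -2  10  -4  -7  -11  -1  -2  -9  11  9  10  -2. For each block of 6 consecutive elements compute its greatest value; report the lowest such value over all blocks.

-1

Window maxs for each of the 18 positions:
[7, -1, -5, 10, -1, -1] → max 10
[-1, -5, 10, -1, -1, -5] → max 10
[-5, 10, -1, -1, -5, 0] → max 10
[10, -1, -1, -5, 0, 4] → max 10
[-1, -1, -5, 0, 4, -1] → max 4
[-1, -5, 0, 4, -1, 8] → max 8
[-5, 0, 4, -1, 8, -2] → max 8
[0, 4, -1, 8, -2, 10] → max 10
[4, -1, 8, -2, 10, -4] → max 10
[-1, 8, -2, 10, -4, -7] → max 10
[8, -2, 10, -4, -7, -11] → max 10
[-2, 10, -4, -7, -11, -1] → max 10
[10, -4, -7, -11, -1, -2] → max 10
[-4, -7, -11, -1, -2, -9] → max -1
[-7, -11, -1, -2, -9, 11] → max 11
[-11, -1, -2, -9, 11, 9] → max 11
[-1, -2, -9, 11, 9, 10] → max 11
[-2, -9, 11, 9, 10, -2] → max 11
Lowest of these is -1.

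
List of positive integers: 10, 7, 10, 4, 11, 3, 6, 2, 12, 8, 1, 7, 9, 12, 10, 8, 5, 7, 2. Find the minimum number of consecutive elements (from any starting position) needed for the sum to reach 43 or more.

add 10: running sum 10 < 43
add 7: running sum 17 < 43
add 10: running sum 27 < 43
add 4: running sum 31 < 43
add 11: running sum 42 < 43
end 5: [10, 7, 10, 4, 11, 3] sum 45, len 6
end 6: [10, 7, 10, 4, 11, 3, 6] sum 51, len 7
end 7: [7, 10, 4, 11, 3, 6, 2] sum 43, len 7
end 8: [10, 4, 11, 3, 6, 2, 12] sum 48, len 7
end 9: [4, 11, 3, 6, 2, 12, 8] sum 46, len 7
end 10: [11, 3, 6, 2, 12, 8, 1] sum 43, len 7
end 11: [11, 3, 6, 2, 12, 8, 1, 7] sum 50, len 8
end 12: [6, 2, 12, 8, 1, 7, 9] sum 45, len 7
end 13: [12, 8, 1, 7, 9, 12] sum 49, len 6
end 14: [8, 1, 7, 9, 12, 10] sum 47, len 6
end 15: [7, 9, 12, 10, 8] sum 46, len 5
end 16: [9, 12, 10, 8, 5] sum 44, len 5
end 17: [9, 12, 10, 8, 5, 7] sum 51, len 6
end 18: [12, 10, 8, 5, 7, 2] sum 44, len 6
Shortest qualifying length: 5.

5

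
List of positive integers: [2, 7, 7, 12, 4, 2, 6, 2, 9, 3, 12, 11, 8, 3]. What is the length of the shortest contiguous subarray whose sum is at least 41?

5

add 2: running sum 2 < 41
add 7: running sum 9 < 41
add 7: running sum 16 < 41
add 12: running sum 28 < 41
add 4: running sum 32 < 41
add 2: running sum 34 < 41
add 6: running sum 40 < 41
add 2: shortest ending here [2, 7, 7, 12, 4, 2, 6, 2] sum 42, len 8
add 9: shortest ending here [7, 12, 4, 2, 6, 2, 9] sum 42, len 7
add 3: shortest ending here [7, 12, 4, 2, 6, 2, 9, 3] sum 45, len 8
add 12: shortest ending here [12, 4, 2, 6, 2, 9, 3, 12] sum 50, len 8
add 11: shortest ending here [6, 2, 9, 3, 12, 11] sum 43, len 6
add 8: shortest ending here [9, 3, 12, 11, 8] sum 43, len 5
add 3: shortest ending here [9, 3, 12, 11, 8, 3] sum 46, len 6
Shortest qualifying length: 5.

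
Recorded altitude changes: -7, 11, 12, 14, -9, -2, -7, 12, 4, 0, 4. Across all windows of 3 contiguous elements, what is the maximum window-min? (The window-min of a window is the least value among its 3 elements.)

11

[-7, 11, 12] → min -7
[11, 12, 14] → min 11
[12, 14, -9] → min -9
[14, -9, -2] → min -9
[-9, -2, -7] → min -9
[-2, -7, 12] → min -7
[-7, 12, 4] → min -7
[12, 4, 0] → min 0
[4, 0, 4] → min 0
Maximum of these is 11.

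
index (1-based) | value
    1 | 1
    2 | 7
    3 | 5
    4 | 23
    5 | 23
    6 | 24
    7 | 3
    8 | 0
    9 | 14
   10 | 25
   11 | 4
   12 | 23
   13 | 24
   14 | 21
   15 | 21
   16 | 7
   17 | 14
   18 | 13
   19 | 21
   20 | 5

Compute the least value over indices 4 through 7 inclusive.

Elements at indices 4..7: 23, 23, 24, 3
min(23, 23, 24, 3) = 3

3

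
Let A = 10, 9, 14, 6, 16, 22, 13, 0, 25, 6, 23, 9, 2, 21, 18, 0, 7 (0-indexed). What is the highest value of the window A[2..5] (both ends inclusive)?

22

Elements at indices 2..5: 14, 6, 16, 22
max(14, 6, 16, 22) = 22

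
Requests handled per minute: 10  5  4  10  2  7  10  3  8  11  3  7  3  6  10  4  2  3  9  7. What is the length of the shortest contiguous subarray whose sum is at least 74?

add 10: running sum 10 < 74
add 5: running sum 15 < 74
add 4: running sum 19 < 74
add 10: running sum 29 < 74
add 2: running sum 31 < 74
add 7: running sum 38 < 74
add 10: running sum 48 < 74
add 3: running sum 51 < 74
add 8: running sum 59 < 74
add 11: running sum 70 < 74
add 3: running sum 73 < 74
add 7: shortest ending here [10, 5, 4, 10, 2, 7, 10, 3, 8, 11, 3, 7] sum 80, len 12
add 3: shortest ending here [10, 5, 4, 10, 2, 7, 10, 3, 8, 11, 3, 7, 3] sum 83, len 13
add 6: shortest ending here [4, 10, 2, 7, 10, 3, 8, 11, 3, 7, 3, 6] sum 74, len 12
add 10: shortest ending here [10, 2, 7, 10, 3, 8, 11, 3, 7, 3, 6, 10] sum 80, len 12
add 4: shortest ending here [2, 7, 10, 3, 8, 11, 3, 7, 3, 6, 10, 4] sum 74, len 12
add 2: shortest ending here [7, 10, 3, 8, 11, 3, 7, 3, 6, 10, 4, 2] sum 74, len 12
add 3: shortest ending here [7, 10, 3, 8, 11, 3, 7, 3, 6, 10, 4, 2, 3] sum 77, len 13
add 9: shortest ending here [10, 3, 8, 11, 3, 7, 3, 6, 10, 4, 2, 3, 9] sum 79, len 13
add 7: shortest ending here [3, 8, 11, 3, 7, 3, 6, 10, 4, 2, 3, 9, 7] sum 76, len 13
Shortest qualifying length: 12.

12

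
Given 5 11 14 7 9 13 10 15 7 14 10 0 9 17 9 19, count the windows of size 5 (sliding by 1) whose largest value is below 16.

9

(5, 11, 14, 7, 9) → max 14  < 16 ✓
(11, 14, 7, 9, 13) → max 14  < 16 ✓
(14, 7, 9, 13, 10) → max 14  < 16 ✓
(7, 9, 13, 10, 15) → max 15  < 16 ✓
(9, 13, 10, 15, 7) → max 15  < 16 ✓
(13, 10, 15, 7, 14) → max 15  < 16 ✓
(10, 15, 7, 14, 10) → max 15  < 16 ✓
(15, 7, 14, 10, 0) → max 15  < 16 ✓
(7, 14, 10, 0, 9) → max 14  < 16 ✓
(14, 10, 0, 9, 17) → max 17
(10, 0, 9, 17, 9) → max 17
(0, 9, 17, 9, 19) → max 19
9 windows satisfy the condition.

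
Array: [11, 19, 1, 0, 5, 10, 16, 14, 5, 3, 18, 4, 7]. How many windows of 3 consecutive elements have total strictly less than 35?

[11, 19, 1] → sum 31  < 35 ✓
[19, 1, 0] → sum 20  < 35 ✓
[1, 0, 5] → sum 6  < 35 ✓
[0, 5, 10] → sum 15  < 35 ✓
[5, 10, 16] → sum 31  < 35 ✓
[10, 16, 14] → sum 40
[16, 14, 5] → sum 35
[14, 5, 3] → sum 22  < 35 ✓
[5, 3, 18] → sum 26  < 35 ✓
[3, 18, 4] → sum 25  < 35 ✓
[18, 4, 7] → sum 29  < 35 ✓
9 windows satisfy the condition.

9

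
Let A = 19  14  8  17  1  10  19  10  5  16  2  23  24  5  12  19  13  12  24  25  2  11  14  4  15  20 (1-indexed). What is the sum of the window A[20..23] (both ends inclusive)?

52

Elements at indices 20..23: 25, 2, 11, 14
sum(25, 2, 11, 14) = 52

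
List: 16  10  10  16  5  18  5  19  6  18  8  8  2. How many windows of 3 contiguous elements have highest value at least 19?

3

(16, 10, 10) → max 16
(10, 10, 16) → max 16
(10, 16, 5) → max 16
(16, 5, 18) → max 18
(5, 18, 5) → max 18
(18, 5, 19) → max 19  ≥ 19 ✓
(5, 19, 6) → max 19  ≥ 19 ✓
(19, 6, 18) → max 19  ≥ 19 ✓
(6, 18, 8) → max 18
(18, 8, 8) → max 18
(8, 8, 2) → max 8
3 windows satisfy the condition.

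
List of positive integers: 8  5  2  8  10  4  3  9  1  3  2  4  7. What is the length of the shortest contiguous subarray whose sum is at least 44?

add 8: running sum 8 < 44
add 5: running sum 13 < 44
add 2: running sum 15 < 44
add 8: running sum 23 < 44
add 10: running sum 33 < 44
add 4: running sum 37 < 44
add 3: running sum 40 < 44
add 9: shortest ending here [8, 5, 2, 8, 10, 4, 3, 9] sum 49, len 8
add 1: shortest ending here [8, 5, 2, 8, 10, 4, 3, 9, 1] sum 50, len 9
add 3: shortest ending here [5, 2, 8, 10, 4, 3, 9, 1, 3] sum 45, len 9
add 2: shortest ending here [5, 2, 8, 10, 4, 3, 9, 1, 3, 2] sum 47, len 10
add 4: shortest ending here [8, 10, 4, 3, 9, 1, 3, 2, 4] sum 44, len 9
add 7: shortest ending here [8, 10, 4, 3, 9, 1, 3, 2, 4, 7] sum 51, len 10
Shortest qualifying length: 8.

8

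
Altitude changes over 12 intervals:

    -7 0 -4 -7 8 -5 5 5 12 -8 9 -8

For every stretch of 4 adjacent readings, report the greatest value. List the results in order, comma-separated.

0, 8, 8, 8, 8, 12, 12, 12, 12

Sliding a size-4 window across the 12 values:
(-7, 0, -4, -7) → max 0
(0, -4, -7, 8) → max 8
(-4, -7, 8, -5) → max 8
(-7, 8, -5, 5) → max 8
(8, -5, 5, 5) → max 8
(-5, 5, 5, 12) → max 12
(5, 5, 12, -8) → max 12
(5, 12, -8, 9) → max 12
(12, -8, 9, -8) → max 12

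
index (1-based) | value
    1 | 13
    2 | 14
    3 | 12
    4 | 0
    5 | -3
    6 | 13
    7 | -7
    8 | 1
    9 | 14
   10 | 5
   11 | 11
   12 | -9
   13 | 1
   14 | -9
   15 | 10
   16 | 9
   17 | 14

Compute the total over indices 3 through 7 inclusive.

Elements at indices 3..7: 12, 0, -3, 13, -7
sum(12, 0, -3, 13, -7) = 15

15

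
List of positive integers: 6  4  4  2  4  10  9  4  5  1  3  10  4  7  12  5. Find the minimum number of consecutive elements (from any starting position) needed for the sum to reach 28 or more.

4

add 6: running sum 6 < 28
add 4: running sum 10 < 28
add 4: running sum 14 < 28
add 2: running sum 16 < 28
add 4: running sum 20 < 28
add 10: shortest ending here [6, 4, 4, 2, 4, 10] sum 30, len 6
add 9: shortest ending here [4, 2, 4, 10, 9] sum 29, len 5
add 4: shortest ending here [2, 4, 10, 9, 4] sum 29, len 5
add 5: shortest ending here [10, 9, 4, 5] sum 28, len 4
add 1: shortest ending here [10, 9, 4, 5, 1] sum 29, len 5
add 3: shortest ending here [10, 9, 4, 5, 1, 3] sum 32, len 6
add 10: shortest ending here [9, 4, 5, 1, 3, 10] sum 32, len 6
add 4: shortest ending here [9, 4, 5, 1, 3, 10, 4] sum 36, len 7
add 7: shortest ending here [5, 1, 3, 10, 4, 7] sum 30, len 6
add 12: shortest ending here [10, 4, 7, 12] sum 33, len 4
add 5: shortest ending here [4, 7, 12, 5] sum 28, len 4
Shortest qualifying length: 4.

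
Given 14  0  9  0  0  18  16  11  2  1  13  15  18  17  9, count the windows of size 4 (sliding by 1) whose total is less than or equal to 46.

8

14 0 9 0 → sum 23  ≤ 46 ✓
0 9 0 0 → sum 9  ≤ 46 ✓
9 0 0 18 → sum 27  ≤ 46 ✓
0 0 18 16 → sum 34  ≤ 46 ✓
0 18 16 11 → sum 45  ≤ 46 ✓
18 16 11 2 → sum 47
16 11 2 1 → sum 30  ≤ 46 ✓
11 2 1 13 → sum 27  ≤ 46 ✓
2 1 13 15 → sum 31  ≤ 46 ✓
1 13 15 18 → sum 47
13 15 18 17 → sum 63
15 18 17 9 → sum 59
8 windows satisfy the condition.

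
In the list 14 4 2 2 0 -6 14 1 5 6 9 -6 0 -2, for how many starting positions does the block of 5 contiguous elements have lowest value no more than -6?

[14, 4, 2, 2, 0] → min 0
[4, 2, 2, 0, -6] → min -6  ≤ -6 ✓
[2, 2, 0, -6, 14] → min -6  ≤ -6 ✓
[2, 0, -6, 14, 1] → min -6  ≤ -6 ✓
[0, -6, 14, 1, 5] → min -6  ≤ -6 ✓
[-6, 14, 1, 5, 6] → min -6  ≤ -6 ✓
[14, 1, 5, 6, 9] → min 1
[1, 5, 6, 9, -6] → min -6  ≤ -6 ✓
[5, 6, 9, -6, 0] → min -6  ≤ -6 ✓
[6, 9, -6, 0, -2] → min -6  ≤ -6 ✓
8 windows satisfy the condition.

8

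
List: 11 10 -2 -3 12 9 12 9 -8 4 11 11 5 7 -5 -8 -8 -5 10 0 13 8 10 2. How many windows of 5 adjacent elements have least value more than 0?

(11, 10, -2, -3, 12) → min -3
(10, -2, -3, 12, 9) → min -3
(-2, -3, 12, 9, 12) → min -3
(-3, 12, 9, 12, 9) → min -3
(12, 9, 12, 9, -8) → min -8
(9, 12, 9, -8, 4) → min -8
(12, 9, -8, 4, 11) → min -8
(9, -8, 4, 11, 11) → min -8
(-8, 4, 11, 11, 5) → min -8
(4, 11, 11, 5, 7) → min 4  > 0 ✓
(11, 11, 5, 7, -5) → min -5
(11, 5, 7, -5, -8) → min -8
(5, 7, -5, -8, -8) → min -8
(7, -5, -8, -8, -5) → min -8
(-5, -8, -8, -5, 10) → min -8
(-8, -8, -5, 10, 0) → min -8
(-8, -5, 10, 0, 13) → min -8
(-5, 10, 0, 13, 8) → min -5
(10, 0, 13, 8, 10) → min 0
(0, 13, 8, 10, 2) → min 0
1 window satisfy the condition.

1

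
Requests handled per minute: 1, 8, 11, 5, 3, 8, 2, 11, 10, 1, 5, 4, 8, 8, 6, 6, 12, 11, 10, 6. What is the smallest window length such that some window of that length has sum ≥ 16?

Extend right; whenever the sum reaches 16, record the length and shrink from the left:
add 1: running sum 1 < 16
add 8: running sum 9 < 16
end 2: [8, 11] sum 19, len 2
end 3: [11, 5] sum 16, len 2
end 4: [11, 5, 3] sum 19, len 3
end 5: [5, 3, 8] sum 16, len 3
end 6: [5, 3, 8, 2] sum 18, len 4
end 7: [8, 2, 11] sum 21, len 3
end 8: [11, 10] sum 21, len 2
end 9: [11, 10, 1] sum 22, len 3
end 10: [10, 1, 5] sum 16, len 3
end 11: [10, 1, 5, 4] sum 20, len 4
end 12: [5, 4, 8] sum 17, len 3
end 13: [8, 8] sum 16, len 2
end 14: [8, 8, 6] sum 22, len 3
end 15: [8, 6, 6] sum 20, len 3
end 16: [6, 12] sum 18, len 2
end 17: [12, 11] sum 23, len 2
end 18: [11, 10] sum 21, len 2
end 19: [10, 6] sum 16, len 2
Shortest qualifying length: 2.

2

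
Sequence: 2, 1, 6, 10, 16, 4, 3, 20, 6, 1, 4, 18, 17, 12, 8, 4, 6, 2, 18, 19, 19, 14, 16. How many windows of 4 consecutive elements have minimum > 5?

3

(2, 1, 6, 10) → min 1
(1, 6, 10, 16) → min 1
(6, 10, 16, 4) → min 4
(10, 16, 4, 3) → min 3
(16, 4, 3, 20) → min 3
(4, 3, 20, 6) → min 3
(3, 20, 6, 1) → min 1
(20, 6, 1, 4) → min 1
(6, 1, 4, 18) → min 1
(1, 4, 18, 17) → min 1
(4, 18, 17, 12) → min 4
(18, 17, 12, 8) → min 8  > 5 ✓
(17, 12, 8, 4) → min 4
(12, 8, 4, 6) → min 4
(8, 4, 6, 2) → min 2
(4, 6, 2, 18) → min 2
(6, 2, 18, 19) → min 2
(2, 18, 19, 19) → min 2
(18, 19, 19, 14) → min 14  > 5 ✓
(19, 19, 14, 16) → min 14  > 5 ✓
3 windows satisfy the condition.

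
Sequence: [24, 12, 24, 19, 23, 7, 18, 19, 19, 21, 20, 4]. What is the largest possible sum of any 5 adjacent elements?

24 12 24 19 23 → sum 102
12 24 19 23 7 → sum 85
24 19 23 7 18 → sum 91
19 23 7 18 19 → sum 86
23 7 18 19 19 → sum 86
7 18 19 19 21 → sum 84
18 19 19 21 20 → sum 97
19 19 21 20 4 → sum 83
Largest of these is 102.

102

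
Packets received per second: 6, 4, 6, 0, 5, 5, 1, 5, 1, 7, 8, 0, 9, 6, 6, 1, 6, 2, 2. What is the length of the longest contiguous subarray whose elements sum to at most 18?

[6] sum 6 len 1
[6, 4] sum 10 len 2
[6, 4, 6] sum 16 len 3
[6, 4, 6, 0] sum 16 len 4
[4, 6, 0, 5] sum 15 len 4
[6, 0, 5, 5] sum 16 len 4
[6, 0, 5, 5, 1] sum 17 len 5
[0, 5, 5, 1, 5] sum 16 len 5
[0, 5, 5, 1, 5, 1] sum 17 len 6
[1, 5, 1, 7] sum 14 len 4
[1, 7, 8] sum 16 len 3
[1, 7, 8, 0] sum 16 len 4
[8, 0, 9] sum 17 len 3
[0, 9, 6] sum 15 len 3
[6, 6] sum 12 len 2
[6, 6, 1] sum 13 len 3
[6, 1, 6] sum 13 len 3
[6, 1, 6, 2] sum 15 len 4
[6, 1, 6, 2, 2] sum 17 len 5
Longest length seen: 6.

6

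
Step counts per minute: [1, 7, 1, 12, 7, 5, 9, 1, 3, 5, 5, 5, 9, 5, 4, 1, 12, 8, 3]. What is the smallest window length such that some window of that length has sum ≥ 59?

add 1: running sum 1 < 59
add 7: running sum 8 < 59
add 1: running sum 9 < 59
add 12: running sum 21 < 59
add 7: running sum 28 < 59
add 5: running sum 33 < 59
add 9: running sum 42 < 59
add 1: running sum 43 < 59
add 3: running sum 46 < 59
add 5: running sum 51 < 59
add 5: running sum 56 < 59
end 11: [7, 1, 12, 7, 5, 9, 1, 3, 5, 5, 5] sum 60, len 11
end 12: [12, 7, 5, 9, 1, 3, 5, 5, 5, 9] sum 61, len 10
end 13: [12, 7, 5, 9, 1, 3, 5, 5, 5, 9, 5] sum 66, len 11
end 14: [12, 7, 5, 9, 1, 3, 5, 5, 5, 9, 5, 4] sum 70, len 12
end 15: [7, 5, 9, 1, 3, 5, 5, 5, 9, 5, 4, 1] sum 59, len 12
end 16: [9, 1, 3, 5, 5, 5, 9, 5, 4, 1, 12] sum 59, len 11
end 17: [9, 1, 3, 5, 5, 5, 9, 5, 4, 1, 12, 8] sum 67, len 12
end 18: [3, 5, 5, 5, 9, 5, 4, 1, 12, 8, 3] sum 60, len 11
Shortest qualifying length: 10.

10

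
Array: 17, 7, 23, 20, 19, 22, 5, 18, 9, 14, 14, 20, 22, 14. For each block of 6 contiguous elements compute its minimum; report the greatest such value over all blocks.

9

Each size-6 window and its min:
(17, 7, 23, 20, 19, 22) → min 7
(7, 23, 20, 19, 22, 5) → min 5
(23, 20, 19, 22, 5, 18) → min 5
(20, 19, 22, 5, 18, 9) → min 5
(19, 22, 5, 18, 9, 14) → min 5
(22, 5, 18, 9, 14, 14) → min 5
(5, 18, 9, 14, 14, 20) → min 5
(18, 9, 14, 14, 20, 22) → min 9
(9, 14, 14, 20, 22, 14) → min 9
Greatest of these is 9.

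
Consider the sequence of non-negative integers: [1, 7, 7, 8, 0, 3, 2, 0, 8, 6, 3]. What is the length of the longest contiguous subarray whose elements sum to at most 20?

→ 1: sum 1, len 1
→ 7: sum 8, len 2
→ 7: sum 15, len 3
→ 8 (dropped 1, 7): sum 15, len 2
→ 0: sum 15, len 3
→ 3: sum 18, len 4
→ 2: sum 20, len 5
→ 0: sum 20, len 6
→ 8 (dropped 7, 8): sum 13, len 5
→ 6: sum 19, len 6
→ 3 (dropped 0, 3): sum 19, len 5
Longest length seen: 6.

6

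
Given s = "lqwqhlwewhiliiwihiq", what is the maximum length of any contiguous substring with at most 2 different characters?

add l: window [l] (1 distinct), len 1
add q: window [l, q] (2 distinct), len 2
add w: window [q, w] (2 distinct), len 2
add q: window [q, w, q] (2 distinct), len 3
add h: window [q, h] (2 distinct), len 2
add l: window [h, l] (2 distinct), len 2
add w: window [l, w] (2 distinct), len 2
add e: window [w, e] (2 distinct), len 2
add w: window [w, e, w] (2 distinct), len 3
add h: window [w, h] (2 distinct), len 2
add i: window [h, i] (2 distinct), len 2
add l: window [i, l] (2 distinct), len 2
add i: window [i, l, i] (2 distinct), len 3
add i: window [i, l, i, i] (2 distinct), len 4
add w: window [i, i, w] (2 distinct), len 3
add i: window [i, i, w, i] (2 distinct), len 4
add h: window [i, h] (2 distinct), len 2
add i: window [i, h, i] (2 distinct), len 3
add q: window [i, q] (2 distinct), len 2
Longest length with ≤2 distinct: 4.

4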